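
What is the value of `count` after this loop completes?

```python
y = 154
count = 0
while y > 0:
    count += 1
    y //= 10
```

Count digits by repeated division by 10
`count` takes the values: 0 → 1 → 2 → 3

Answer: 3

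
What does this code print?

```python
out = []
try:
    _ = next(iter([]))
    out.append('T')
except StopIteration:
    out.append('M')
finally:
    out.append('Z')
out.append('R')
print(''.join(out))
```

Execution trace: 'M' (except StopIteration) → 'Z' (finally) → 'R' (after the try/except). Output: MZR

Answer: MZR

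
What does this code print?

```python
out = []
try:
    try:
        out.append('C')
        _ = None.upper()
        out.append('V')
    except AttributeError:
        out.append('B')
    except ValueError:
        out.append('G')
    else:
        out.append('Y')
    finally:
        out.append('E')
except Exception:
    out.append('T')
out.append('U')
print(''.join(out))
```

Execution trace: 'C' (inner try body) → 'B' (inner except AttributeError) → 'E' (inner finally) → 'U' (after the try/except). Output: CBEU

Answer: CBEU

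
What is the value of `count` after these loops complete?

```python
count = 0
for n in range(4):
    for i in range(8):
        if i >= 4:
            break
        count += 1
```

Inner breaks at 4, outer runs 4 times
`count` takes the values: 0 → 1 → 2 → 3 → 4 → 5 → 6 → 7 → 8 → 9 → 10 → 11 → 12 → 13 → 14 → 15 → 16

Answer: 16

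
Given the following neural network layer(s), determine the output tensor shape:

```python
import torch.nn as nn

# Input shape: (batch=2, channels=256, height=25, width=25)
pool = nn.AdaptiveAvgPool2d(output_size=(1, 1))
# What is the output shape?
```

Input: (2, 256, 25, 25) -> Output: (2, 256, 1, 1)

Answer: (2, 256, 1, 1)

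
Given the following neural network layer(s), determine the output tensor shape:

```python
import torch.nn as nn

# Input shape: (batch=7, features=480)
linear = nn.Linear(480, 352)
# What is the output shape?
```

Input: (7, 480) -> Output: (7, 352)

Answer: (7, 352)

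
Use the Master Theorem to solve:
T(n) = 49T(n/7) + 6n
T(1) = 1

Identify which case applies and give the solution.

a=49, b=7, f(n)=6n. log_7(49) = 2. Since c=1 < 2, Case 1 applies: T(n) = Θ(n^log_b(a)) = O(n^2).

Answer: O(n^2) - Case 1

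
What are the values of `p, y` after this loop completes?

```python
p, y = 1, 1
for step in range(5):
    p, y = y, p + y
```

Fibonacci: after 5 iterations
`p, y` takes the values: (1, 1) → (1, 2) → (2, 3) → (3, 5) → (5, 8) → (8, 13)

Answer: 8, 13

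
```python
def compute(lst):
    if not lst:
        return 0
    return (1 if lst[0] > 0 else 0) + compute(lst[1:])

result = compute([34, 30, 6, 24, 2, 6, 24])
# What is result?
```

Count of positive elements in [34, 30, 6, 24, 2, 6, 24] = 7

Answer: 7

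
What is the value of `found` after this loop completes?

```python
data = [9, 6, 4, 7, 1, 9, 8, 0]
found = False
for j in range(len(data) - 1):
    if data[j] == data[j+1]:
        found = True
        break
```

Check consecutive duplicates in [9, 6, 4, 7, 1, 9, 8, 0]
`found` takes the values: False

Answer: False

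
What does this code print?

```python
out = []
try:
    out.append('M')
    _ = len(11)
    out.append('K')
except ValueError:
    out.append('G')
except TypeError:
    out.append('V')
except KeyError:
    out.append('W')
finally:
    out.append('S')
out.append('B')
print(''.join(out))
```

Execution trace: 'M' (try body) → 'V' (except TypeError) → 'S' (finally) → 'B' (after the try/except). Output: MVSB

Answer: MVSB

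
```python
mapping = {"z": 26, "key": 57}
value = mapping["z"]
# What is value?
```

Trace:
`mapping = {"z": 26, "key": 57}` → mapping = {'z': 26, 'key': 57}
`value = mapping["z"]` → value = 26
So value = 26

Answer: 26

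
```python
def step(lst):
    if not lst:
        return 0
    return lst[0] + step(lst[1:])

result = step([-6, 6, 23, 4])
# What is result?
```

(-6) + 6 + 23 + 4 + 0 = 27

Answer: 27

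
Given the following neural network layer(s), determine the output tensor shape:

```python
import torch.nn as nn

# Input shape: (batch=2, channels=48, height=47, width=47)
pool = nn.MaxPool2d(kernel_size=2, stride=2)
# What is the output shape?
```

Input: (2, 48, 47, 47) -> Output: (2, 48, 23, 23)

Answer: (2, 48, 23, 23)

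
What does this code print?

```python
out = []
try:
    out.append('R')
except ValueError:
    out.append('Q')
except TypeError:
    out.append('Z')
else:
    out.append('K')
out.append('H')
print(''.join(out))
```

Execution trace: 'R' (try body, no exception) → 'K' (else) → 'H' (after the try/except). Output: RKH

Answer: RKH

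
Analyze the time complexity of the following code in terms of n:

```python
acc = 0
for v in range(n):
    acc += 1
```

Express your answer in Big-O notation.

Each loop level contributes: n. Multiplying the contributions gives O(n).

Answer: O(n)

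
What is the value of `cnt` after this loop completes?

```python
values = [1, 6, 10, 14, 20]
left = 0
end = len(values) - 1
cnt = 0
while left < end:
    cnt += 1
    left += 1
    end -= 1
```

Iterations until pointers meet (list length 5)
`cnt` takes the values: 0 → 1 → 2

Answer: 2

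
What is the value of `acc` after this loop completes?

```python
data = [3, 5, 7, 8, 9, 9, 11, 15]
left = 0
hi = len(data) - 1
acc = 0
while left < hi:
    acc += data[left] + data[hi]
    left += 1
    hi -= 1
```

Sum of pairs from ends
`acc` takes the values: 0 → 18 → 34 → 50 → 67

Answer: 67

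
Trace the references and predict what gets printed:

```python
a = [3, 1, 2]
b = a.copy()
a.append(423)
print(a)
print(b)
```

Key concept: list.copy() creates independent copy.
Step by step:
`a = [3, 1, 2]` → a = [3, 1, 2]
`b = a.copy()` → b = [3, 1, 2]
`a.append(423)` → a = [3, 1, 2, 423]
`print(a)` → prints [3, 1, 2, 423]
`print(b)` → prints [3, 1, 2]

Answer:
[3, 1, 2, 423]
[3, 1, 2]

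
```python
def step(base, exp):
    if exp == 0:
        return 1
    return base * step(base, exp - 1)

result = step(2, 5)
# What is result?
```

step(2, 5) = 2 * 2 * 2 * 2 * 2 = 32

Answer: 32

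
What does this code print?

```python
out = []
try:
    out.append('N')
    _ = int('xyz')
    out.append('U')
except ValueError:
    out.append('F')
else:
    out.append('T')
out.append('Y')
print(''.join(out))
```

Execution trace: 'N' (try body) → 'F' (except ValueError) → 'Y' (after the try/except). Output: NFY

Answer: NFY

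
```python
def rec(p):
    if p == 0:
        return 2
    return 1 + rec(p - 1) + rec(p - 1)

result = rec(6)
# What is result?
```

rec(p) = 1 + 2·rec(p-1), rec(0)=2. Closed form: (2+1)·2^6 - 1 = 191.

Answer: 191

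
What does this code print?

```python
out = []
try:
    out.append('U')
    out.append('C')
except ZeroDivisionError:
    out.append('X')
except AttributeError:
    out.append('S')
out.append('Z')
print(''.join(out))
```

Execution trace: 'U' (try body) → 'C' (try body, no exception) → 'Z' (after the try/except). Output: UCZ

Answer: UCZ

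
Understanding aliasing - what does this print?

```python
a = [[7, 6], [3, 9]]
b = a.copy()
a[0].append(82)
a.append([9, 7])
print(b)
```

Key concept: shallow copy with nested lists.
Step by step:
`a = [[7, 6], [3, 9]]` → a = [[7, 6], [3, 9]]
`b = a.copy()` → b = [[7, 6], [3, 9]]
`a[0].append(82)` → a = [[7, 6, 82], [3, 9]]; b = [[7, 6, 82], [3, 9]]
`a.append([9, 7])` → a = [[7, 6, 82], [3, 9], [9, 7]]
`print(b)` → prints [[7, 6, 82], [3, 9]]

Answer: [[7, 6, 82], [3, 9]]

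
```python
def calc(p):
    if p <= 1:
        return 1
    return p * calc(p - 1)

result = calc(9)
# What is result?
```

calc(9) = 9 * 8 * 7 * 6 * 5 * 4 * 3 * 2 * 1 = 362880

Answer: 362880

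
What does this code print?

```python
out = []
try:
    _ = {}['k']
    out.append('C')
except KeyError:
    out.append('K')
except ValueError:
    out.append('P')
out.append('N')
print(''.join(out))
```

Execution trace: 'K' (except KeyError) → 'N' (after the try/except). Output: KN

Answer: KN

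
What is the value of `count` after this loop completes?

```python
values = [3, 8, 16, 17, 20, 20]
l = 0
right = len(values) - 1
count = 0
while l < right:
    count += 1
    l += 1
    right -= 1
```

Iterations until pointers meet (list length 6)
`count` takes the values: 0 → 1 → 2 → 3

Answer: 3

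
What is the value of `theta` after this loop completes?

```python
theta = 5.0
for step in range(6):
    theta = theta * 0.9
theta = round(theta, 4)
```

Exponential decay: 5.0 * 0.9^6
`theta` takes the values: 5.0 → 4.5 → 4.05 → 3.645 → 3.2805 → 2.95245 → 2.657205 → 2.6572

Answer: 2.6572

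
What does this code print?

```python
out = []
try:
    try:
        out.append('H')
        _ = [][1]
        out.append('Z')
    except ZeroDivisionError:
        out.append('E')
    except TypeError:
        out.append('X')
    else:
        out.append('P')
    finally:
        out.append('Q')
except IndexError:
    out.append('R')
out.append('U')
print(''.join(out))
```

Execution trace: 'H' (try body) → 'Q' (finally) → 'R' (outer except IndexError) → 'U' (after the try/except). Output: HQRU

Answer: HQRU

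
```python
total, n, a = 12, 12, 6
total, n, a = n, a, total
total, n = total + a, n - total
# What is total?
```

Trace:
`total, n, a = 12, 12, 6` → total = 12; n = 12; a = 6
`total, n, a = n, a, total` → total = 12; n = 6; a = 12
`total, n = total + a, n - total` → total = 24; n = -6
So total = 24

Answer: 24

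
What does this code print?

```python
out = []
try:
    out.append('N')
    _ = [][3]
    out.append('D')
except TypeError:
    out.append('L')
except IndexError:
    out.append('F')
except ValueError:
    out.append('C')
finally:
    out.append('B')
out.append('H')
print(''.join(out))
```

Execution trace: 'N' (try body) → 'F' (except IndexError) → 'B' (finally) → 'H' (after the try/except). Output: NFBH

Answer: NFBH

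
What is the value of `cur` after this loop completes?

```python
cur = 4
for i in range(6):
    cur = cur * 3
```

Multiply by 3, 6 times: 4 * 3^6 = 2916
`cur` takes the values: 4 → 12 → 36 → 108 → 324 → 972 → 2916

Answer: 2916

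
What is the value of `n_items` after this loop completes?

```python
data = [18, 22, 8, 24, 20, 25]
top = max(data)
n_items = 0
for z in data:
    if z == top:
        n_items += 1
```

Count of max value 25 in [18, 22, 8, 24, 20, 25]
`n_items` takes the values: 0 → 1

Answer: 1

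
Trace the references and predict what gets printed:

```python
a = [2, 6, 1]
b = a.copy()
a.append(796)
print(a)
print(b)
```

Key concept: list.copy() creates independent copy.
Step by step:
`a = [2, 6, 1]` → a = [2, 6, 1]
`b = a.copy()` → b = [2, 6, 1]
`a.append(796)` → a = [2, 6, 1, 796]
`print(a)` → prints [2, 6, 1, 796]
`print(b)` → prints [2, 6, 1]

Answer:
[2, 6, 1, 796]
[2, 6, 1]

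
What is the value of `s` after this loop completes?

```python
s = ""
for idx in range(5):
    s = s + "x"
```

Repeat 'x' 5 times
`s` takes the values: "" → "x" → "xx" → "xxx" → "xxxx" → "xxxxx"

Answer: "xxxxx"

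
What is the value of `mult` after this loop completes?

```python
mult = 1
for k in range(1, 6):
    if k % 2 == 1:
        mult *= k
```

Product of odd numbers 1 to 5
`mult` takes the values: 1 → 3 → 15

Answer: 15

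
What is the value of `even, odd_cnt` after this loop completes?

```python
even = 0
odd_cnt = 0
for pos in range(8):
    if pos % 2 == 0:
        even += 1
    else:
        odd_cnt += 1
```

Count evens and odds in range(8)
`even, odd_cnt` takes the values: (0, 0) → (1, 0) → (1, 1) → (2, 1) → (2, 2) → (3, 2) → (3, 3) → (4, 3) → (4, 4)

Answer: 4, 4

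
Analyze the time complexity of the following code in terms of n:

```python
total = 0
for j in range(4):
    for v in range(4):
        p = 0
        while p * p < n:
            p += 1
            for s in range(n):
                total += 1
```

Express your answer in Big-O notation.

Each loop level contributes: 1 × 1 × √n × n. Multiplying the contributions gives O(n√n).

Answer: O(n√n)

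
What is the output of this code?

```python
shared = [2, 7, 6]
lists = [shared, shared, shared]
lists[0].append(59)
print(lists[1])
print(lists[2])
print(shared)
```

Key concept: list of same reference.
Step by step:
`shared = [2, 7, 6]` → shared = [2, 7, 6]
`lists = [shared, shared, shared]` → lists = [[2, 7, 6], [2, 7, 6], [2, 7, 6]]
`lists[0].append(59)` → shared = [2, 7, 6, 59]; lists = [[2, 7, 6, 59], [2, 7, 6, 59], [2, 7, 6, 59]]
`print(lists[1])` → prints [2, 7, 6, 59]
`print(lists[2])` → prints [2, 7, 6, 59]
`print(shared)` → prints [2, 7, 6, 59]

Answer:
[2, 7, 6, 59]
[2, 7, 6, 59]
[2, 7, 6, 59]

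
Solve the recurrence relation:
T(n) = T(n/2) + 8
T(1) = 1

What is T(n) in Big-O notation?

Each step divides n by 2 and adds 8. After log_2(n) steps we reach T(1)=1. So T(n) = 8·log_2(n) + 1 = O(log n).

Answer: O(log n)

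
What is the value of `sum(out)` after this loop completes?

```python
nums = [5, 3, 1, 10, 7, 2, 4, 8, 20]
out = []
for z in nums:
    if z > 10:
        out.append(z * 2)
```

Sum of doubled values > 10
`out` takes the values: [] → [40]
So `sum(out)` = 40

Answer: 40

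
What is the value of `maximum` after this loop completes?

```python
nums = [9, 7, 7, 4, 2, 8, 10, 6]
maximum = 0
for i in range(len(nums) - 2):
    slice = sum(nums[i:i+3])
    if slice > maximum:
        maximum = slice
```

Max sum of 3-element window in [9, 7, 7, 4, 2, 8, 10, 6]
`maximum` takes the values: 0 → 23 → 24

Answer: 24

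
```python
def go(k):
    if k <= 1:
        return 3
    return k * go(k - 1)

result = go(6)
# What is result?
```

go(6) = 6 * 5 * 4 * 3 * 2 * 3 = 2160

Answer: 2160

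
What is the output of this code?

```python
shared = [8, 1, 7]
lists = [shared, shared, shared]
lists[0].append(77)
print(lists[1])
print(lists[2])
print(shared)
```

Key concept: list of same reference.
Step by step:
`shared = [8, 1, 7]` → shared = [8, 1, 7]
`lists = [shared, shared, shared]` → lists = [[8, 1, 7], [8, 1, 7], [8, 1, 7]]
`lists[0].append(77)` → shared = [8, 1, 7, 77]; lists = [[8, 1, 7, 77], [8, 1, 7, 77], [8, 1, 7, 77]]
`print(lists[1])` → prints [8, 1, 7, 77]
`print(lists[2])` → prints [8, 1, 7, 77]
`print(shared)` → prints [8, 1, 7, 77]

Answer:
[8, 1, 7, 77]
[8, 1, 7, 77]
[8, 1, 7, 77]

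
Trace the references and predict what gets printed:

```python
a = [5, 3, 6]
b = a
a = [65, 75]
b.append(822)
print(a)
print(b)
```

Key concept: rebinding vs mutation: a is rebound to a new list, b still points at the original.
Step by step:
`a = [5, 3, 6]` → a = [5, 3, 6]
`b = a` → b = [5, 3, 6] (same object as a)
`a = [65, 75]` → a = [65, 75]
`b.append(822)` → b = [5, 3, 6, 822]
`print(a)` → prints [65, 75]
`print(b)` → prints [5, 3, 6, 822]

Answer:
[65, 75]
[5, 3, 6, 822]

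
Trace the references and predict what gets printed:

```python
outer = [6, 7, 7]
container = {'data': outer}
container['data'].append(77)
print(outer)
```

Key concept: dict holds reference to list.
Step by step:
`outer = [6, 7, 7]` → outer = [6, 7, 7]
`container = {'data': outer}` → container = {'data': [6, 7, 7]}
`container['data'].append(77)` → outer = [6, 7, 7, 77]; container = {'data': [6, 7, 7, 77]}
`print(outer)` → prints [6, 7, 7, 77]

Answer: [6, 7, 7, 77]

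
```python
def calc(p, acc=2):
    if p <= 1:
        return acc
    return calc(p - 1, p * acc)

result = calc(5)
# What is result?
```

Accumulator trace (n, acc): (5, 2) -> (4, 10) -> (3, 40) -> (2, 120) -> (1, 240) -> return 240

Answer: 240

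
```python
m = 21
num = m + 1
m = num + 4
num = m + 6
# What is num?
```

Trace:
`m = 21` → m = 21
`num = m + 1` → num = 22
`m = num + 4` → m = 26
`num = m + 6` → num = 32
So num = 32

Answer: 32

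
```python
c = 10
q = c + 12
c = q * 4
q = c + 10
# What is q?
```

Trace:
`c = 10` → c = 10
`q = c + 12` → q = 22
`c = q * 4` → c = 88
`q = c + 10` → q = 98
So q = 98

Answer: 98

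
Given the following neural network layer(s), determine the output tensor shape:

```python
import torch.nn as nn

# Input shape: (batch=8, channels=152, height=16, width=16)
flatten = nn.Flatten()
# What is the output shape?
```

Input: (8, 152, 16, 16) -> Output: (8, 38912)

Answer: (8, 38912)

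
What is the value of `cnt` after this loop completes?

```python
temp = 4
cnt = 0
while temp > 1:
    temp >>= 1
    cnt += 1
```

Count right shifts until 1
`cnt` takes the values: 0 → 1 → 2

Answer: 2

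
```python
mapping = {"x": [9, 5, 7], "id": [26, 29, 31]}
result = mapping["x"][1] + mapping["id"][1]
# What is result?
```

Trace:
`mapping = {"x": [9, 5, 7], "id": [26, 29, 31]}` → mapping = {'x': [9, 5, 7], 'id': [26, 29, 31]}
`result = mapping["x"][1] + mapping["id"][1]` → result = 34
So result = 34

Answer: 34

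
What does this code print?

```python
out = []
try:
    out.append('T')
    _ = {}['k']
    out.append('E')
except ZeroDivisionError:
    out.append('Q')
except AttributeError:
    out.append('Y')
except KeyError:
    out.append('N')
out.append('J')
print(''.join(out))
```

Execution trace: 'T' (try body) → 'N' (except KeyError) → 'J' (after the try/except). Output: TNJ

Answer: TNJ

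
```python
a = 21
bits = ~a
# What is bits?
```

Trace:
`a = 21` → a = 21
`bits = ~a` → bits = -22
So bits = -22

Answer: -22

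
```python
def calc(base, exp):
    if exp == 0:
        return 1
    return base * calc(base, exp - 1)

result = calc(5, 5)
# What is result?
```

calc(5, 5) = 5 * 5 * 5 * 5 * 5 = 3125

Answer: 3125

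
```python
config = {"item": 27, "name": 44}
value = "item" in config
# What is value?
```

Trace:
`config = {"item": 27, "name": 44}` → config = {'item': 27, 'name': 44}
`value = "item" in config` → value = True
So value = True

Answer: True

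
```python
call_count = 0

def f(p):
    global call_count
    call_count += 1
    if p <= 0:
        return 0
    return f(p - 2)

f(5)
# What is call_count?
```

Linear recursion stepping by 2: 4 calls from p=5 down to ≤0.

Answer: 4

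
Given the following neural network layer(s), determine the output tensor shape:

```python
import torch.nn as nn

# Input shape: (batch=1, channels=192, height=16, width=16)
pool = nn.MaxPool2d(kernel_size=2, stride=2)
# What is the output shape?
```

Input: (1, 192, 16, 16) -> Output: (1, 192, 8, 8)

Answer: (1, 192, 8, 8)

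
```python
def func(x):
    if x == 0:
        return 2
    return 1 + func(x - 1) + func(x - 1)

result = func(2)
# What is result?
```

func(x) = 1 + 2·func(x-1), func(0)=2. Closed form: (2+1)·2^2 - 1 = 11.

Answer: 11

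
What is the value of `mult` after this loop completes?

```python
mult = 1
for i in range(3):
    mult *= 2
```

2^3 = 8
`mult` takes the values: 1 → 2 → 4 → 8

Answer: 8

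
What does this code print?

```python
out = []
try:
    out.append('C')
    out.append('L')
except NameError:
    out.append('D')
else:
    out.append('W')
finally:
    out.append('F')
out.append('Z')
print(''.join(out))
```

Execution trace: 'C' (try body) → 'L' (try body, no exception) → 'W' (else) → 'F' (finally) → 'Z' (after the try/except). Output: CLWFZ

Answer: CLWFZ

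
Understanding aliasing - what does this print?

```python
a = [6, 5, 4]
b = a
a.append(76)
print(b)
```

Key concept: basic list aliasing.
Step by step:
`a = [6, 5, 4]` → a = [6, 5, 4]
`b = a` → b = [6, 5, 4] (same object as a)
`a.append(76)` → a = [6, 5, 4, 76] (same object as b); b = [6, 5, 4, 76] (same object as a)
`print(b)` → prints [6, 5, 4, 76]

Answer: [6, 5, 4, 76]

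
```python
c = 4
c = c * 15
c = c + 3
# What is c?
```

Trace:
`c = 4` → c = 4
`c = c * 15` → c = 60
`c = c + 3` → c = 63
So c = 63

Answer: 63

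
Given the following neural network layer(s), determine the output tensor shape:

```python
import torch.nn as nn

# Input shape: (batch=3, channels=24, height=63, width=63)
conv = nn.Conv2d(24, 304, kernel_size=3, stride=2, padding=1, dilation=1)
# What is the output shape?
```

Input: (3, 24, 63, 63) -> Output: (3, 304, 32, 32)

Answer: (3, 304, 32, 32)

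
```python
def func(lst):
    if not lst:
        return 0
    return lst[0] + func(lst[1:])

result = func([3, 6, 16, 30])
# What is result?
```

3 + 6 + 16 + 30 + 0 = 55

Answer: 55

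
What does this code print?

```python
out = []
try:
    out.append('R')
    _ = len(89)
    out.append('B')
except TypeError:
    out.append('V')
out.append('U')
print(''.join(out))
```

Execution trace: 'R' (try body) → 'V' (except TypeError) → 'U' (after the try/except). Output: RVU

Answer: RVU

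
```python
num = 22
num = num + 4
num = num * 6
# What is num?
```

Trace:
`num = 22` → num = 22
`num = num + 4` → num = 26
`num = num * 6` → num = 156
So num = 156

Answer: 156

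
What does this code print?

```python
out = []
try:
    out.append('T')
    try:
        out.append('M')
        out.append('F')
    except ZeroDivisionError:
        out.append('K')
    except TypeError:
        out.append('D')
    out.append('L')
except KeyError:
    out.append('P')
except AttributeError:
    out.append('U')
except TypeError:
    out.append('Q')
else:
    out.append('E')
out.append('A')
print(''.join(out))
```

Execution trace: 'T' (try body) → 'M' (inner try body) → 'F' (inner try body, no exception) → 'L' (try body, no exception) → 'E' (else) → 'A' (after the try/except). Output: TMFLEA

Answer: TMFLEA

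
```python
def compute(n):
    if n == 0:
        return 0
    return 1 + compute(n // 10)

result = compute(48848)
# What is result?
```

Count of digits of 48848: 5

Answer: 5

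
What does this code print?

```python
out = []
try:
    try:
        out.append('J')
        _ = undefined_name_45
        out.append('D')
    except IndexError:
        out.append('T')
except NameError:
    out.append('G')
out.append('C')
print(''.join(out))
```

Execution trace: 'J' (try body) → 'G' (outer except NameError) → 'C' (after the try/except). Output: JGC

Answer: JGC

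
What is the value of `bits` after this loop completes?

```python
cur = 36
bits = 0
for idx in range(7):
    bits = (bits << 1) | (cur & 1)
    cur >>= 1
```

Reverse lowest 7 bits of 36
`bits` takes the values: 0 → 1 → 2 → 4 → 9 → 18

Answer: 18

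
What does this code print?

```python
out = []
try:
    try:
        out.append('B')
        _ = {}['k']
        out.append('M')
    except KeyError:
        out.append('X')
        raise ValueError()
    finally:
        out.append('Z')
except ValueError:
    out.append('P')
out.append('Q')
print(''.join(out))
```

Execution trace: 'B' (inner try body) → 'X' (inner except KeyError) → 'Z' (inner finally) → 'P' (outer except ValueError) → 'Q' (after the try/except). Output: BXZPQ

Answer: BXZPQ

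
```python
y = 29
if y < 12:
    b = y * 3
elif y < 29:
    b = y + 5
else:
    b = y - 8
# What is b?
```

Trace:
`y = 29` → y = 29
`if y < 12: ...` → y < 12 is False, y < 29 is False, take else branch → b = 21
So b = 21

Answer: 21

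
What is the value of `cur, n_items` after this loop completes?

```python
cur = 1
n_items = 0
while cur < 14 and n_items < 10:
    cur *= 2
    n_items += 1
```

Double until >= 14 or 10 iterations
`cur, n_items` takes the values: (1, 0) → (2, 0) → (2, 1) → (4, 1) → (4, 2) → (8, 2) → (8, 3) → (16, 3) → (16, 4)

Answer: 16, 4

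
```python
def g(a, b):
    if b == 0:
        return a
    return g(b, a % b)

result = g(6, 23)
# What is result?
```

g(6, 23) -> g(23, 6) -> g(6, 5) -> g(5, 1) -> g(1, 0) -> 1

Answer: 1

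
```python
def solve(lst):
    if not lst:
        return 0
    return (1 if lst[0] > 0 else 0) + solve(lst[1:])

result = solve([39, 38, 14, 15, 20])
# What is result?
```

Count of positive elements in [39, 38, 14, 15, 20] = 5

Answer: 5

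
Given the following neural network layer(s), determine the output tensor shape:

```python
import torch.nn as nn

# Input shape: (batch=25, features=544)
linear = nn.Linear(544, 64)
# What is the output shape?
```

Input: (25, 544) -> Output: (25, 64)

Answer: (25, 64)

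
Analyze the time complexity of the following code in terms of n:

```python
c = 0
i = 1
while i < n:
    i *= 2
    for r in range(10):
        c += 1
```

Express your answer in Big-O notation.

Each loop level contributes: log n × 1. Multiplying the contributions gives O(log n).

Answer: O(log n)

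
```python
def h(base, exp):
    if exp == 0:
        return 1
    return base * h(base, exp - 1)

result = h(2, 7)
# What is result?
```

h(2, 7) = 2 * 2 * 2 * 2 * 2 * 2 * 2 = 128

Answer: 128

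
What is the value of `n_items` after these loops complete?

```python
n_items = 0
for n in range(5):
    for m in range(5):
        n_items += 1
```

5 * 5 = 25
`n_items` takes the values: 0 → 1 → 2 → 3 → 4 → 5 → 6 → 7 → 8 → 9 → 10 → 11 → 12 → 13 → 14 → 15 → 16 → 17 → 18 → 19 → 20 → 21 → 22 → 23 → 24 → 25

Answer: 25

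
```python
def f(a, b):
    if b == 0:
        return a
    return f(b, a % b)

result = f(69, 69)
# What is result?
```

f(69, 69) -> f(69, 0) -> 69

Answer: 69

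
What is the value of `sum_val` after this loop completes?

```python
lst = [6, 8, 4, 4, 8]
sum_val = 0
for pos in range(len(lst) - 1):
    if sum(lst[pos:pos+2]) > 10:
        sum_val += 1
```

Count windows with sum > 10
`sum_val` takes the values: 0 → 1 → 2 → 3

Answer: 3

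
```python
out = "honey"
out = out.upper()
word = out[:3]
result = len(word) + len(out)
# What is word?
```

Trace:
`out = "honey"` → out = 'honey'
`out = out.upper()` → out = 'HONEY'
`word = out[:3]` → word = 'HON'
`result = len(word) + len(out)` → result = 8
So word = 'HON'

Answer: 'HON'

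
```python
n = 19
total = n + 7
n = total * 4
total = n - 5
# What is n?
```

Trace:
`n = 19` → n = 19
`total = n + 7` → total = 26
`n = total * 4` → n = 104
`total = n - 5` → total = 99
So n = 104

Answer: 104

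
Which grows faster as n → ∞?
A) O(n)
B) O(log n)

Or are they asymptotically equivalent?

O(n) vs O(log n): Higher order terms dominate.

Answer: A) O(n) grows faster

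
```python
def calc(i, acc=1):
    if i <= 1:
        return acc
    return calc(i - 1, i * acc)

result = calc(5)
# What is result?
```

Accumulator trace (n, acc): (5, 1) -> (4, 5) -> (3, 20) -> (2, 60) -> (1, 120) -> return 120

Answer: 120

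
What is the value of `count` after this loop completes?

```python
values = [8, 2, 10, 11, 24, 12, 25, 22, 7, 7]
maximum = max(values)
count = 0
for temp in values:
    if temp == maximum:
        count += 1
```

Count of max value 25 in [8, 2, 10, 11, 24, 12, 25, 22, 7, 7]
`count` takes the values: 0 → 1

Answer: 1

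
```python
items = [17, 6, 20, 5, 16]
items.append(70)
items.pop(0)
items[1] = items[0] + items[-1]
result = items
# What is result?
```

Trace:
`items = [17, 6, 20, 5, 16]` → items = [17, 6, 20, 5, 16]
`items.append(70)` → items = [17, 6, 20, 5, 16, 70]
`items.pop(0)` → items = [6, 20, 5, 16, 70]
`items[1] = items[0] + items[-1]` → items = [6, 76, 5, 16, 70]
`result = items` → result = [6, 76, 5, 16, 70]
So result = [6, 76, 5, 16, 70]

Answer: [6, 76, 5, 16, 70]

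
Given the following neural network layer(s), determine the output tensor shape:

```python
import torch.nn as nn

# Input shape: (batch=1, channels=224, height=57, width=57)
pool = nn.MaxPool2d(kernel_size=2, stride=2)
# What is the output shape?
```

Input: (1, 224, 57, 57) -> Output: (1, 224, 28, 28)

Answer: (1, 224, 28, 28)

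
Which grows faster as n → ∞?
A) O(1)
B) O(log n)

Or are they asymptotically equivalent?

O(1) vs O(log n): Higher order terms dominate.

Answer: B) O(log n) grows faster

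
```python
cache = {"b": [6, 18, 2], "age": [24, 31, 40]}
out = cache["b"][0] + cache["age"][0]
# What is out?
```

Trace:
`cache = {"b": [6, 18, 2], "age": [24, 31, 40]}` → cache = {'b': [6, 18, 2], 'age': [24, 31, 40]}
`out = cache["b"][0] + cache["age"][0]` → out = 30
So out = 30

Answer: 30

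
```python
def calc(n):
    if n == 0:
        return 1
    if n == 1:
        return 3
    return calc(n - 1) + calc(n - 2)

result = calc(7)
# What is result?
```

Build up from base cases: calc(0)=1, calc(1)=3, calc(2)=4, calc(3)=7, calc(4)=11, calc(5)=18, calc(6)=29, ..., calc(7)=47

Answer: 47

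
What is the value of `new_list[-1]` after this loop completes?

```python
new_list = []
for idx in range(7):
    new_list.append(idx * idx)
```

Last element of squares 0 to 6
`new_list` takes the values: [] → [0] → [0, 1] → [0, 1, 4] → [0, 1, 4, 9] → [0, 1, 4, 9, 16] → [0, 1, 4, 9, 16, 25] → [0, 1, 4, 9, 16, 25, 36]
So `new_list[-1]` = 36

Answer: 36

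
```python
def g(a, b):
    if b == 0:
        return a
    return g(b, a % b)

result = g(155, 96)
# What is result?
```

g(155, 96) -> g(96, 59) -> g(59, 37) -> g(37, 22) -> g(22, 15) -> g(15, 7) -> g(7, 1) -> g(1, 0) -> 1

Answer: 1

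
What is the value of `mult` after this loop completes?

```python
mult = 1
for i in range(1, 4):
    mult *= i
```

3! = 6
`mult` takes the values: 1 → 2 → 6

Answer: 6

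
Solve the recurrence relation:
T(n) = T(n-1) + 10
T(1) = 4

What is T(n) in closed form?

Unrolling: T(n) = T(1) + 10·(n-1) = 4 + 10(n-1) = 10n - 6.

Answer: T(n) = 10n - 6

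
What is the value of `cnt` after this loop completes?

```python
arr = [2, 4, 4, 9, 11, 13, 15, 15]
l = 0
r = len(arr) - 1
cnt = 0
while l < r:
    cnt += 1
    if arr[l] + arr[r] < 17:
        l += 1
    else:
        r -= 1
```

Steps to find pair summing to 17
`cnt` takes the values: 0 → 1 → 2 → 3 → 4 → 5 → 6 → 7

Answer: 7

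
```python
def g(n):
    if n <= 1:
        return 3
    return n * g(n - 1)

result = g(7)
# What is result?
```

g(7) = 7 * 6 * 5 * 4 * 3 * 2 * 3 = 15120

Answer: 15120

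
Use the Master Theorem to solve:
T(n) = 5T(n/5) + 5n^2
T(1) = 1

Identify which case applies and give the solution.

a=5, b=5, f(n)=5n^2. log_5(5) = 1. Since c=2 > 1 and the regularity condition holds (5(n/5)^2 = (5/5^2)n^2 with 5/5^2 < 1), Case 3 applies: T(n) = Θ(f(n)) = O(n^2).

Answer: O(n^2) - Case 3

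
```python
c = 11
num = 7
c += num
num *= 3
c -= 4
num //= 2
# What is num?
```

Trace:
`c = 11` → c = 11
`num = 7` → num = 7
`c += num` → c = 18
`num *= 3` → num = 21
`c -= 4` → c = 14
`num //= 2` → num = 10
So num = 10

Answer: 10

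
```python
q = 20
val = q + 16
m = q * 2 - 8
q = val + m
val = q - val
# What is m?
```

Trace:
`q = 20` → q = 20
`val = q + 16` → val = 36
`m = q * 2 - 8` → m = 32
`q = val + m` → q = 68
`val = q - val` → val = 32
So m = 32

Answer: 32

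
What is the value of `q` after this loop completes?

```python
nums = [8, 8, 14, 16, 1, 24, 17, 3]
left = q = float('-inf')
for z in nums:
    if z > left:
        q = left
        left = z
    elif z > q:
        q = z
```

Second largest (with repeats) in [8, 8, 14, 16, 1, 24, 17, 3]
`q` takes the values: -inf → 8 → 14 → 16 → 17

Answer: 17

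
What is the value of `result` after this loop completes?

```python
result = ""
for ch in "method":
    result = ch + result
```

Reverse 'method'
`result` takes the values: "" → "m" → "em" → "tem" → "htem" → "ohtem" → "dohtem"

Answer: "dohtem"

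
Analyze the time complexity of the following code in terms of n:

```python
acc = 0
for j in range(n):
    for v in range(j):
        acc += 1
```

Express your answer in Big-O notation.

Each loop level contributes: n × n. Multiplying the contributions gives O(n^2).

Answer: O(n^2)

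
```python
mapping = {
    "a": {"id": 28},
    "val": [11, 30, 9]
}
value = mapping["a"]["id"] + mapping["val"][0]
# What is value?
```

Trace:
`mapping = { ...` → mapping = {'a': {'id': 28}, 'val': [11, 30, 9]}
`value = mapping["a"]["id"] + mapping["val"][0]` → value = 39
So value = 39

Answer: 39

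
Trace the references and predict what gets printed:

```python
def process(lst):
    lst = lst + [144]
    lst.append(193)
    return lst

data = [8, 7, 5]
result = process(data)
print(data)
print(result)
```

Key concept: rebinding parameter vs mutation.
Step by step:
`data = [8, 7, 5]` → data = [8, 7, 5]
`result = process(data)` → result = [8, 7, 5, 144, 193]
`print(data)` → prints [8, 7, 5]
`print(result)` → prints [8, 7, 5, 144, 193]

Answer:
[8, 7, 5]
[8, 7, 5, 144, 193]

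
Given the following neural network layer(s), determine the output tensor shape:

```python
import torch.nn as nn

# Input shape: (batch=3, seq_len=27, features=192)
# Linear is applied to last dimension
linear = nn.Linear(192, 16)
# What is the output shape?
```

Input: (3, 27, 192) -> Output: (3, 27, 16)

Answer: (3, 27, 16)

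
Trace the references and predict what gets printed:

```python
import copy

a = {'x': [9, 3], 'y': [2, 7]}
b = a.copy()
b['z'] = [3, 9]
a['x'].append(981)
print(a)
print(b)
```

Key concept: shallow copy of dict with mutable values.
Step by step:
`a = {'x': [9, 3], 'y': [2, 7]}` → a = {'x': [9, 3], 'y': [2, 7]}
`b = a.copy()` → b = {'x': [9, 3], 'y': [2, 7]}
`b['z'] = [3, 9]` → b = {'x': [9, 3], 'y': [2, 7], 'z': [3, 9]}
`a['x'].append(981)` → a = {'x': [9, 3, 981], 'y': [2, 7]}; b = {'x': [9, 3, 981], 'y': [2, 7], 'z': [3, 9]}
`print(a)` → prints {'x': [9, 3, 981], 'y': [2, 7]}
`print(b)` → prints {'x': [9, 3, 981], 'y': [2, 7], 'z': [3, 9]}

Answer:
{'x': [9, 3, 981], 'y': [2, 7]}
{'x': [9, 3, 981], 'y': [2, 7], 'z': [3, 9]}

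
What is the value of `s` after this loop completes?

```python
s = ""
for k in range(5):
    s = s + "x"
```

Repeat 'x' 5 times
`s` takes the values: "" → "x" → "xx" → "xxx" → "xxxx" → "xxxxx"

Answer: "xxxxx"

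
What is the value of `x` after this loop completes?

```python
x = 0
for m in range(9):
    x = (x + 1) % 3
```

Increment mod 3, 9 times = 0
`x` takes the values: 0 → 1 → 2 → 0 → 1 → 2 → 0 → 1 → 2 → 0

Answer: 0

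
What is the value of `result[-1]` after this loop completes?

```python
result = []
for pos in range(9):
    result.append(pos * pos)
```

Last element of squares 0 to 8
`result` takes the values: [] → [0] → [0, 1] → [0, 1, 4] → [0, 1, 4, 9] → [0, 1, 4, 9, 16] → [0, 1, 4, 9, 16, 25] → [0, 1, 4, 9, 16, 25, 36] → [0, 1, 4, 9, 16, 25, 36, 49] → [0, 1, 4, 9, 16, 25, 36, 49, 64]
So `result[-1]` = 64

Answer: 64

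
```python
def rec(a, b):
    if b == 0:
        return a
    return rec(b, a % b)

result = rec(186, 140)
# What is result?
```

rec(186, 140) -> rec(140, 46) -> rec(46, 2) -> rec(2, 0) -> 2

Answer: 2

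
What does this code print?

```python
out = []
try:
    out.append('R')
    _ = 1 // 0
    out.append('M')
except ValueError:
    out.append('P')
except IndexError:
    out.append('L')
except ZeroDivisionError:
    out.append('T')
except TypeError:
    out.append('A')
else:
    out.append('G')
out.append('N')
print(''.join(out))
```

Execution trace: 'R' (try body) → 'T' (except ZeroDivisionError) → 'N' (after the try/except). Output: RTN

Answer: RTN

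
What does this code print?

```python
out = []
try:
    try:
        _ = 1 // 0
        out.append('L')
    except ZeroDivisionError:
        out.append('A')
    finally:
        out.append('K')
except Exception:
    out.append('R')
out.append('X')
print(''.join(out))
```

Execution trace: 'A' (inner except ZeroDivisionError) → 'K' (inner finally) → 'X' (after the try/except). Output: AKX

Answer: AKX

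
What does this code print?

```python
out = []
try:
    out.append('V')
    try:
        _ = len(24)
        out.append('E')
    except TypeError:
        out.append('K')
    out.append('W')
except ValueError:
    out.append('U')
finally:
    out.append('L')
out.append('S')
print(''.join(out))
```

Execution trace: 'V' (try body) → 'K' (inner except TypeError) → 'W' (try body, no exception) → 'L' (finally) → 'S' (after the try/except). Output: VKWLS

Answer: VKWLS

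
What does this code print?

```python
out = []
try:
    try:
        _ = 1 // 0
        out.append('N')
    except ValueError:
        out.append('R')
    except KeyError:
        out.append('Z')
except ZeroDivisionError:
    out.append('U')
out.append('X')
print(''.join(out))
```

Execution trace: 'U' (outer except ZeroDivisionError) → 'X' (after the try/except). Output: UX

Answer: UX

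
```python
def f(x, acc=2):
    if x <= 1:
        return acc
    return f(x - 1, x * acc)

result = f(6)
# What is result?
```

Accumulator trace (n, acc): (6, 2) -> (5, 12) -> (4, 60) -> (3, 240) -> (2, 720) -> (1, 1440) -> return 1440

Answer: 1440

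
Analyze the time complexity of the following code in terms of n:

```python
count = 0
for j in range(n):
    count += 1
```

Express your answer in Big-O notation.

Each loop level contributes: n. Multiplying the contributions gives O(n).

Answer: O(n)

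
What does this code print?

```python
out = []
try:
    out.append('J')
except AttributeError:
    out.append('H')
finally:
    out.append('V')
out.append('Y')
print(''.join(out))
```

Execution trace: 'J' (try body, no exception) → 'V' (finally) → 'Y' (after the try/except). Output: JVY

Answer: JVY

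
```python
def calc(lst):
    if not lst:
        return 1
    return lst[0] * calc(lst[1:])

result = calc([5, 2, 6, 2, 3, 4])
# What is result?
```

Product over [5, 2, 6, 2, 3, 4] = 5 * 2 * 6 * 2 * 3 * 4 = 1440

Answer: 1440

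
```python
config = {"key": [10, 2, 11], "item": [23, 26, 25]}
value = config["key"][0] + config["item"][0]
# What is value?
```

Trace:
`config = {"key": [10, 2, 11], "item": [23, 26, 25]}` → config = {'key': [10, 2, 11], 'item': [23, 26, 25]}
`value = config["key"][0] + config["item"][0]` → value = 33
So value = 33

Answer: 33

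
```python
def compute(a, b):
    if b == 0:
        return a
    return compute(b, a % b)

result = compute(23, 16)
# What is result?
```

compute(23, 16) -> compute(16, 7) -> compute(7, 2) -> compute(2, 1) -> compute(1, 0) -> 1

Answer: 1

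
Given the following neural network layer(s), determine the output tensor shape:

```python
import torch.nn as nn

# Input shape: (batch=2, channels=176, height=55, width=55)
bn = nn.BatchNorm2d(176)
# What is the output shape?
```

Input: (2, 176, 55, 55) -> Output: (2, 176, 55, 55)

Answer: (2, 176, 55, 55)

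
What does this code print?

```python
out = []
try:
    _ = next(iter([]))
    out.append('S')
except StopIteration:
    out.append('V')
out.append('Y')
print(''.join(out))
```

Execution trace: 'V' (except StopIteration) → 'Y' (after the try/except). Output: VY

Answer: VY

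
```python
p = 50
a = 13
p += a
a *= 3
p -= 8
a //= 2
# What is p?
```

Trace:
`p = 50` → p = 50
`a = 13` → a = 13
`p += a` → p = 63
`a *= 3` → a = 39
`p -= 8` → p = 55
`a //= 2` → a = 19
So p = 55

Answer: 55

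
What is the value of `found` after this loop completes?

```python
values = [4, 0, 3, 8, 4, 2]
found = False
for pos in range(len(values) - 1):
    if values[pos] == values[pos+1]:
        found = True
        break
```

Check consecutive duplicates in [4, 0, 3, 8, 4, 2]
`found` takes the values: False

Answer: False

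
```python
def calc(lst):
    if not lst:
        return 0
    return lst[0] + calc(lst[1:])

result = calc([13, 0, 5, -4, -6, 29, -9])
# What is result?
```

13 + 0 + 5 + (-4) + (-6) + 29 + (-9) + 0 = 28

Answer: 28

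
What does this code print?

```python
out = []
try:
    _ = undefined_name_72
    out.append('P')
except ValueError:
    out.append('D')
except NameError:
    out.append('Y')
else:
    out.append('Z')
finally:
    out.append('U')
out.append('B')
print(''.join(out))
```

Execution trace: 'Y' (except NameError) → 'U' (finally) → 'B' (after the try/except). Output: YUB

Answer: YUB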